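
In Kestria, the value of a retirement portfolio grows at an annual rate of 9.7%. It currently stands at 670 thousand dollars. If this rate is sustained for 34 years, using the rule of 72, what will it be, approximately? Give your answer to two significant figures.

It doubles every 72/9.7 ≈ 7.42 years, so 34 years is 4.58 doublings.
2^4.58 ≈ 23.92; 670 × 23.92 ≈ 16000 thousand dollars.

≈ 16000 thousand dollars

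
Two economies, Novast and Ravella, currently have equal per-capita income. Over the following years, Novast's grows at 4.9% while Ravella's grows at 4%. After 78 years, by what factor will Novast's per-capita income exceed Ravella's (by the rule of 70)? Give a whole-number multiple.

Only the 0.9-point difference matters.
70/0.9 ≈ 77.78 years per doubling of the ratio; 78 years gives 1.00 doublings, so ≈ 2×.

2 times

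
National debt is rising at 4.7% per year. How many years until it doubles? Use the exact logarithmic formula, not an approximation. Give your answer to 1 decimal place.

15.1 years

t = ln(2) / ln(1 + 0.047) = 0.6931 / 0.045929 ≈ 15.09.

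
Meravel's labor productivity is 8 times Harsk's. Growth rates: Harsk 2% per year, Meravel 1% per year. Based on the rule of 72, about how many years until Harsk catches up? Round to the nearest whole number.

What matters is the difference: 1 pp.
Rule of 72 on the gap: the ratio halves every 72/1 ≈ 72.00 years.
An 8 times gap closes after 3 halvings: 3 × 72.00 ≈ 216 years.

approximately 216 years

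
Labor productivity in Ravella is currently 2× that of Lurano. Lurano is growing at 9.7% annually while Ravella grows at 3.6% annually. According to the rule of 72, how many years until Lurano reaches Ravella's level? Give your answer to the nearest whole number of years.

What matters is the difference: 6.1 pp.
Rule of 72 on the gap: the ratio halves every 72/6.1 ≈ 11.80 years.
A 2× gap closes after 1 halving: 1 × 11.80 ≈ 12 years.

≈ 12 years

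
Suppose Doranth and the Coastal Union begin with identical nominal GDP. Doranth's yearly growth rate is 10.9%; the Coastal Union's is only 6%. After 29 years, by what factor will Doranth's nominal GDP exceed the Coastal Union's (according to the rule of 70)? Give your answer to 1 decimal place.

around 4.1 times

Rate gap = 10.9% − 6% = 4.9 points.
The ratio doubles every 70/4.9 ≈ 14.29 years.
29/14.29 ≈ 2.03 doublings → ratio ≈ 2^2.03 ≈ 4.1.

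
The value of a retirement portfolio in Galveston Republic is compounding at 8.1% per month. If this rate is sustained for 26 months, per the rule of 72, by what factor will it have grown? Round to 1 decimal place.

Doubles every ≈ 8.89 months (72/8.1).
26 months is 2.92 doublings; 2^2.92 ≈ 7.6×.

≈ 7.6 times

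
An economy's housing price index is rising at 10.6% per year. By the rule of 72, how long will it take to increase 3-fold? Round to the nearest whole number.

Doubling time ≈ 72/10.6 = 6.79 years.
3× is log₂ 3 ≈ 1.58 doublings, so ≈ 1.58 × 6.79 = 11 years.

approximately 11 years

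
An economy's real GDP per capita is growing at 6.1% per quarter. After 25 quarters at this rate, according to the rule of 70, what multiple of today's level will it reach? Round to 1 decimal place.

Doubling time ≈ 70/6.1 = 11.48 quarters.
25 quarters / 11.48 ≈ 2.18 doublings → factor 2^2.18 ≈ 4.5.

about 4.5 times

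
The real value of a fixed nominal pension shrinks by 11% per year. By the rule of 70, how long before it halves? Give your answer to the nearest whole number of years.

The rule works in reverse for decay: 70/11 ≈ 6.36 years to halve.

approximately 6 years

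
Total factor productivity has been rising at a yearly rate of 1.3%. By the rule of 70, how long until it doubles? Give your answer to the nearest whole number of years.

70/1.3 ≈ 53.85, so it doubles roughly every 54 years.

about 54 years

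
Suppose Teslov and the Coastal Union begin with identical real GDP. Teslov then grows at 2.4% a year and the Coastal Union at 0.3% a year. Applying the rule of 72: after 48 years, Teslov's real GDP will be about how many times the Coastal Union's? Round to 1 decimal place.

2.6 times

Rate gap = 2.4% − 0.3% = 2.1 points.
The ratio doubles every 72/2.1 ≈ 34.29 years.
48/34.29 ≈ 1.40 doublings → ratio ≈ 2^1.40 ≈ 2.6.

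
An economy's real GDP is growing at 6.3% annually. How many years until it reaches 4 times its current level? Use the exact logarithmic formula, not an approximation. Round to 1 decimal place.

22.7 years

t = ln(4) / ln(1 + 0.063) = 1.3863 / 0.061095 ≈ 22.69.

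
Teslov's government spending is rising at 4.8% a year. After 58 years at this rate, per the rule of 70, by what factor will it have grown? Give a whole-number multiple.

around 16 times

70/4.8 ≈ 14.58 years per doubling.
58 years fits 4 doublings: 2^4 = 16.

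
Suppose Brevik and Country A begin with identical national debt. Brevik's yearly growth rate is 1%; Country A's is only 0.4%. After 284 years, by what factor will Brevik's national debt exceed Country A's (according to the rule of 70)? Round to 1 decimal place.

Only the 0.6-point difference matters.
70/0.6 ≈ 116.67 years per doubling of the ratio; 284 years gives 2.43 doublings, so ≈ 5.4×.

around 5.4 times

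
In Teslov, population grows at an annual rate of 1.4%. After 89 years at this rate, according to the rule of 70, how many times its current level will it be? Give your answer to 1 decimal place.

Doubles every ≈ 50.00 years (70/1.4).
89 years is 1.78 doublings; 2^1.78 ≈ 3.4×.

approximately 3.4 times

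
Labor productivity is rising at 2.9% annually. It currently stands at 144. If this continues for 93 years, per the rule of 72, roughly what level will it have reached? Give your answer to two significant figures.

1900

It doubles every 72/2.9 ≈ 24.83 years, so 93 years is 3.75 doublings.
2^3.75 ≈ 13.45; 144 × 13.45 ≈ 1900.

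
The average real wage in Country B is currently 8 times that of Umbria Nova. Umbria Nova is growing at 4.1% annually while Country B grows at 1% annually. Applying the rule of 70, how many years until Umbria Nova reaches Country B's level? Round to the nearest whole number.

The growth-rate gap is 4.1% − 1% = 3.1 percentage points.
So the ratio between them halves every 70/3.1 ≈ 22.58 years.
An 8 times gap closes after 3 halvings: 3 × 22.58 ≈ 68 years.

about 68 years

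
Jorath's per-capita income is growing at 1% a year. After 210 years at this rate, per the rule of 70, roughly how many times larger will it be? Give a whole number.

approximately 8 times

Doubling time ≈ 70/1 = 70.00 years.
210/70.00 ≈ 3 doublings, so about 2^3 = 8×.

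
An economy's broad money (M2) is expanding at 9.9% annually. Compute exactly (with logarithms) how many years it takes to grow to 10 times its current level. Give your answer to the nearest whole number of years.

24 years

t = ln(10) / ln(1 + 0.099) = 2.3026 / 0.094401 ≈ 24.39.
≈ 24 years.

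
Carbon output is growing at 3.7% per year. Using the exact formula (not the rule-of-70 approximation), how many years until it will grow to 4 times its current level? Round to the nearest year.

t = ln(4) / ln(1 + 0.037) = 1.3863 / 0.036332 ≈ 38.16.
≈ 38 years.

38 years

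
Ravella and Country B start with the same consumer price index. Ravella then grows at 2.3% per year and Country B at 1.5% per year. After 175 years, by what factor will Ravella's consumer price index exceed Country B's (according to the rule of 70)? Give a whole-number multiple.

about 4 times

Rate gap = 2.3% − 1.5% = 0.8 points.
The ratio doubles every 70/0.8 ≈ 87.50 years.
175/87.50 ≈ 2.00 doublings → ratio ≈ 2^2.00 ≈ 4.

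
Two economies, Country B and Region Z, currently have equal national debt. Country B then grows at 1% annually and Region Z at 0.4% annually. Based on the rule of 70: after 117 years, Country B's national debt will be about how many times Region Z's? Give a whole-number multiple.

Country B pulls ahead at 0.6 pp per year, so the ratio doubles every 70/0.6 ≈ 116.67 years.
In 117 years that's 1.00 doublings: 2^1.00 ≈ 2.

about 2 times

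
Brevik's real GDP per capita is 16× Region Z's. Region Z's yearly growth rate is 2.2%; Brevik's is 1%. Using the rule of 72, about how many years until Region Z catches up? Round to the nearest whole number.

Region Z gains on Brevik at 2.2% − 1% = 1.2 points a year.
At that relative rate the gap halves every 72/1.2 ≈ 60.00 years.
A 16× gap closes after 4 halvings: 4 × 60.00 ≈ 240 years.

about 240 years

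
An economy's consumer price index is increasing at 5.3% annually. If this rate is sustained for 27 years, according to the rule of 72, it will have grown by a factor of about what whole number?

around 4 times

At 5.3% one doubling takes ≈ 13.58 years; 27 years is 2 of them, so ×4.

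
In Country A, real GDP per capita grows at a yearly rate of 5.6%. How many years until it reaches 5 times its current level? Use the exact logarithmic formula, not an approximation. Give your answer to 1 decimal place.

t = ln(5) / ln(1 + 0.056) = 1.6094 / 0.054488 ≈ 29.54.

29.5 years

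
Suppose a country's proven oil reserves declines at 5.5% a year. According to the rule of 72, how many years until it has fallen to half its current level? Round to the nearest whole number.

The rule works in reverse for decay: 72/5.5 ≈ 13.09 years to halve.

about 13 years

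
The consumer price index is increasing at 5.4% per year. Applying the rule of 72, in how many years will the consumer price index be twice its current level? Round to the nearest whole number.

approximately 13 years

72/5.4 ≈ 13.33, so it doubles roughly every 13 years.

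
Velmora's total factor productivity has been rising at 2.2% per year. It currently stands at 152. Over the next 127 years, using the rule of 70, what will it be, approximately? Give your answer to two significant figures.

Doubling time ≈ 70/2.2 = 31.82 years.
127 years is 127/31.82 ≈ 3.99 doublings, a factor of 2^3.99 ≈ 15.89.
152 × 15.89 ≈ 2400.

≈ 2400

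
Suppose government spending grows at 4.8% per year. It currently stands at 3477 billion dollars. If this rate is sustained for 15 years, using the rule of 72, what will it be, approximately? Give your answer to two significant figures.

It doubles every 72/4.8 ≈ 15.00 years, so 15 years is 1.00 doublings.
2^1.00 ≈ 2.00; 3477 × 2.00 ≈ 7000 billion dollars.

around 7000 billion dollars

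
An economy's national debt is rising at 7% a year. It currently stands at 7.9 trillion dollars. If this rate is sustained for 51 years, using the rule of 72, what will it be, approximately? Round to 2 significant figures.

Doubling time ≈ 72/7 = 10.29 years.
51 years is 51/10.29 ≈ 4.96 doublings, a factor of 2^4.96 ≈ 31.12.
7.9 × 31.12 ≈ 250 trillion dollars.

≈ 250 trillion dollars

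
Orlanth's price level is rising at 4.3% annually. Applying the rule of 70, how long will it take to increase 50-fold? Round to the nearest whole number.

At 4.3% it doubles every 70/4.3 ≈ 16.28 years.
Reaching 50× takes log₂(50) ≈ 5.64 doublings.
5.64 × 16.28 ≈ 92 years.

≈ 92 years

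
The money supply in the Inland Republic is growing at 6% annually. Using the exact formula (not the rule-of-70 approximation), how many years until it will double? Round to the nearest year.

12 years

t = ln(2) / ln(1 + 0.06) = 0.6931 / 0.058269 ≈ 11.89.
≈ 12 years.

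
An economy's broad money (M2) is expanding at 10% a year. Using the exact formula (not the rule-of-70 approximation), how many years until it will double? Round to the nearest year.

7 years

t = ln(2) / ln(1 + 0.1) = 0.6931 / 0.095310 ≈ 7.27.
≈ 7 years.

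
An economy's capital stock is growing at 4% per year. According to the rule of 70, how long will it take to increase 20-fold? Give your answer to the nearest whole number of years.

One doubling takes 70/4 = 17.50 years.
Reaching 20× takes log₂(20) ≈ 4.32 doublings.
4.32 × 17.50 ≈ 76 years.

≈ 76 years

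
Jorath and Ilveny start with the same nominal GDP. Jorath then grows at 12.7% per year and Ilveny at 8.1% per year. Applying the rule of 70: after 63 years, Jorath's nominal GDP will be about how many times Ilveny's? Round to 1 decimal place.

roughly 17.6 times

Rate gap = 12.7% − 8.1% = 4.6 points.
The ratio doubles every 70/4.6 ≈ 15.22 years.
63/15.22 ≈ 4.14 doublings → ratio ≈ 2^4.14 ≈ 17.6.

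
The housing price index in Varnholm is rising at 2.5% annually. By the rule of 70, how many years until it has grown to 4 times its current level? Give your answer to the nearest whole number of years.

One doubling takes 70/2.5 = 28.00 years.
4× is 2 doublings, so 2 × 28.00 ≈ 56 years.

approximately 56 years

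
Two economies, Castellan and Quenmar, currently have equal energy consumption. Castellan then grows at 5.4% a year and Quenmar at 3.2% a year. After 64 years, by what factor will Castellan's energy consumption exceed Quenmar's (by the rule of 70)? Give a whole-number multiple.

around 4 times

Only the 2.2-point difference matters.
70/2.2 ≈ 31.82 years per doubling of the ratio; 64 years gives 2.01 doublings, so ≈ 4×.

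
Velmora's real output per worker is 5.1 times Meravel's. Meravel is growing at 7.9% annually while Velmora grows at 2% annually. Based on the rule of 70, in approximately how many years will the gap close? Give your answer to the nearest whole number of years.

Meravel gains on Velmora at 7.9% − 2% = 5.9 points a year.
At that relative rate the gap halves every 70/5.9 ≈ 11.86 years.
A 5.1 times gap takes log₂(5.1) ≈ 2.35 halvings to close: 2.35 × 11.86 ≈ 28 years.

around 28 years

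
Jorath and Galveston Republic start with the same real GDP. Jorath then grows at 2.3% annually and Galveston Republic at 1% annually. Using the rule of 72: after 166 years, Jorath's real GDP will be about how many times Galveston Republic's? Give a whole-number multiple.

8 times

Rate gap = 2.3% − 1% = 1.3 points.
The ratio doubles every 72/1.3 ≈ 55.38 years.
166/55.38 ≈ 3.00 doublings → ratio ≈ 2^3.00 ≈ 8.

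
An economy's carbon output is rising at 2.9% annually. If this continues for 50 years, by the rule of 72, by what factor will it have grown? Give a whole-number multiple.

around 4 times

72/2.9 ≈ 24.83 years per doubling.
50 years fits 2 doublings: 2^2 = 4.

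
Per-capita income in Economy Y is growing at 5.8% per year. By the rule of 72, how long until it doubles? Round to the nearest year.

≈ 12 years

72/5.8 ≈ 12.41, so it doubles roughly every 12 years.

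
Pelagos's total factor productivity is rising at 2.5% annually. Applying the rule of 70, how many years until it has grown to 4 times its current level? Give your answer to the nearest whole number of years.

At 2.5% it doubles every 70/2.5 ≈ 28.00 years.
4× is 2 doublings, so 2 × 28.00 ≈ 56 years.

about 56 years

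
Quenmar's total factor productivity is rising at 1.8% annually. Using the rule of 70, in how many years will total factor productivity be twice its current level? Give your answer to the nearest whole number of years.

39 years

70/1.8 ≈ 38.89, so it doubles roughly every 39 years.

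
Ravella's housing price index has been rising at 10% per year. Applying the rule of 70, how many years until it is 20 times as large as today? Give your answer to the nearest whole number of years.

One doubling takes 70/10 = 7.00 years.
20× is log₂ 20 ≈ 4.32 doublings, so ≈ 4.32 × 7.00 = 30 years.

roughly 30 years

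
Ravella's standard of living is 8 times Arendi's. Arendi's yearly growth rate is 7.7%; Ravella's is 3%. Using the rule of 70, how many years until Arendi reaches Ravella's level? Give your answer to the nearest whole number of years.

Arendi gains on Ravella at 7.7% − 3% = 4.7 points a year.
At that relative rate the gap halves every 70/4.7 ≈ 14.89 years.
An 8 times gap closes after 3 halvings: 3 × 14.89 ≈ 45 years.

45 years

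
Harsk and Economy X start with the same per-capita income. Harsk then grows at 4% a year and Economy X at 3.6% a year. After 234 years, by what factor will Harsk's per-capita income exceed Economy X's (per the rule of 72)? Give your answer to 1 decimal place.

2.5 times

Rate gap = 4% − 3.6% = 0.4 points.
The ratio doubles every 72/0.4 ≈ 180.00 years.
234/180.00 ≈ 1.30 doublings → ratio ≈ 2^1.30 ≈ 2.5.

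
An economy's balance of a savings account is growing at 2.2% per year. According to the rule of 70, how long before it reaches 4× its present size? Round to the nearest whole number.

about 64 years

At 2.2% it doubles every 70/2.2 ≈ 31.82 years.
Getting to 4× needs 2 doublings: 2 × 31.82 ≈ 64 years.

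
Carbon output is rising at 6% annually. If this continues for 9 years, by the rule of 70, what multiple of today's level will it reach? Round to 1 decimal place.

1.7 times

Doubling time ≈ 70/6 = 11.67 years.
9 years / 11.67 ≈ 0.77 doublings → factor 2^0.77 ≈ 1.7.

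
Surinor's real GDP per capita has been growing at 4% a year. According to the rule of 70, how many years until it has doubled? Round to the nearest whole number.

70/4 ≈ 17.50, so it doubles roughly every 18 years.

approximately 18 years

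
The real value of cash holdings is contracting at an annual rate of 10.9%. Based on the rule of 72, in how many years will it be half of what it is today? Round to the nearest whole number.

around 7 years

The rule works in reverse for decay: 72/10.9 ≈ 6.61 years to halve.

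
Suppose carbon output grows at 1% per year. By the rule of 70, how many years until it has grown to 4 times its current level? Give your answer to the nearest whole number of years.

roughly 140 years

Doubling time ≈ 70/1 = 70.00 years.
Getting to 4× needs 2 doublings: 2 × 70.00 ≈ 140 years.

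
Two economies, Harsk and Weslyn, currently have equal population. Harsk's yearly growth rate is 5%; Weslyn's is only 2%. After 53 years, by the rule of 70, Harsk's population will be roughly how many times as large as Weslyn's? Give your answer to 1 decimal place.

approximately 4.8 times

Rate gap = 5% − 2% = 3 points.
The ratio doubles every 70/3 ≈ 23.33 years.
53/23.33 ≈ 2.27 doublings → ratio ≈ 2^2.27 ≈ 4.8.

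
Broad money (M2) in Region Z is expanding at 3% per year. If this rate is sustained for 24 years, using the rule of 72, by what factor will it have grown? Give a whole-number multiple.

Doubling time ≈ 72/3 = 24.00 years.
24/24.00 ≈ 1 doubling, so about 2^1 = 2×.

≈ 2 times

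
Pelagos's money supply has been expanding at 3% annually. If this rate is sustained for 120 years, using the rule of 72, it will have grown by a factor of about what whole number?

72/3 ≈ 24.00 years per doubling.
120 years fits 5 doublings: 2^5 = 32.

about 32 times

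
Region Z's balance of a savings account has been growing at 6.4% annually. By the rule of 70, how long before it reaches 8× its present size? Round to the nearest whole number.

roughly 33 years

One doubling takes 70/6.4 = 10.94 years.
8× is 3 doublings, so 3 × 10.94 ≈ 33 years.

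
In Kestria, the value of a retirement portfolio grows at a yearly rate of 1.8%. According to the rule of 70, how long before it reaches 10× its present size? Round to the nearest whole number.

Doubling time ≈ 70/1.8 = 38.89 years.
10× is log₂ 10 ≈ 3.32 doublings, so ≈ 3.32 × 38.89 = 129 years.

roughly 129 years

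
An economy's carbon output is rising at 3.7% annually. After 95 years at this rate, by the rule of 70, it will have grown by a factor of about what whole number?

≈ 32 times

70/3.7 ≈ 18.92 years per doubling.
95 years fits 5 doublings: 2^5 = 32.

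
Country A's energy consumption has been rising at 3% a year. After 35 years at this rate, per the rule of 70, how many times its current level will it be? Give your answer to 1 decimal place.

≈ 2.8 times

Doubling time ≈ 70/3 = 23.33 years.
35 years / 23.33 ≈ 1.50 doublings → factor 2^1.50 ≈ 2.8.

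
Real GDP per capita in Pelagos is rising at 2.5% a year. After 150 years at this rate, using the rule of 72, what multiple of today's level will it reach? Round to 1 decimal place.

Doubles every ≈ 28.80 years (72/2.5).
150 years is 5.21 doublings; 2^5.21 ≈ 37.0×.

37.0 times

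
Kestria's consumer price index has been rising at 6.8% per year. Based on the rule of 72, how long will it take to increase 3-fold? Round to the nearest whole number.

Doubling time ≈ 72/6.8 = 10.59 years.
Reaching 3× takes log₂(3) ≈ 1.58 doublings.
1.58 × 10.59 ≈ 17 years.

around 17 years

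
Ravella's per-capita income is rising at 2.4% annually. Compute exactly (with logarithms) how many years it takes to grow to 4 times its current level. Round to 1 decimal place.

t = ln(4) / ln(1 + 0.024) = 1.3863 / 0.023717 ≈ 58.45.

58.5 years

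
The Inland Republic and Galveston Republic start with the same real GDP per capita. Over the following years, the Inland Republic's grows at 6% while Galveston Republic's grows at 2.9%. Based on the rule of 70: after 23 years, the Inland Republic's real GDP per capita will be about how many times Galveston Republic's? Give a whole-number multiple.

Only the 3.1-point difference matters.
70/3.1 ≈ 22.58 years per doubling of the ratio; 23 years gives 1.02 doublings, so ≈ 2×.

around 2 times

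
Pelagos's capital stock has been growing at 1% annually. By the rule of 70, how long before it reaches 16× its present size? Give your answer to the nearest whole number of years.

One doubling takes 70/1 = 70.00 years.
Getting to 16× needs 4 doublings: 4 × 70.00 ≈ 280 years.

about 280 years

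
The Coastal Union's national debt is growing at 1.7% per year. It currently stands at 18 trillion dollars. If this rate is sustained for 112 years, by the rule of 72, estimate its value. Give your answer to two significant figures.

roughly 110 trillion dollars

It doubles every 72/1.7 ≈ 42.35 years, so 112 years is 2.64 doublings.
2^2.64 ≈ 6.23; 18 × 6.23 ≈ 110 trillion dollars.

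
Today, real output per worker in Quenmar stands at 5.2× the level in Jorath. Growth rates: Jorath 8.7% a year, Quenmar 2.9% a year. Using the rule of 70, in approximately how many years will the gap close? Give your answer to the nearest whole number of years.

about 29 years

What matters is the difference: 5.8 pp.
Rule of 70 on the gap: the ratio halves every 70/5.8 ≈ 12.07 years.
A 5.2× gap takes log₂(5.2) ≈ 2.38 halvings to close: 2.38 × 12.07 ≈ 29 years.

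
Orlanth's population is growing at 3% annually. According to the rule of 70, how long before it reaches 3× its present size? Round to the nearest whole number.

At 3% it doubles every 70/3 ≈ 23.33 years.
Reaching 3× takes log₂(3) ≈ 1.58 doublings.
1.58 × 23.33 ≈ 37 years.

≈ 37 years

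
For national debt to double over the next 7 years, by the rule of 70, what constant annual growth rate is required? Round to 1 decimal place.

around 10.0%

70 / 7 ≈ 10.00, so about 10.0% a year.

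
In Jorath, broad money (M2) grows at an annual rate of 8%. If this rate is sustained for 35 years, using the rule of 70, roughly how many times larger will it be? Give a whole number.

approximately 16 times

At 8% one doubling takes ≈ 8.75 years; 35 years is 4 of them, so ×16.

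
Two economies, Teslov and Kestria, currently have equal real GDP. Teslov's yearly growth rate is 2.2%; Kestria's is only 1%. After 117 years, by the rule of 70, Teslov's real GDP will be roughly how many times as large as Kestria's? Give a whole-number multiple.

Rate gap = 2.2% − 1% = 1.2 points.
The ratio doubles every 70/1.2 ≈ 58.33 years.
117/58.33 ≈ 2.01 doublings → ratio ≈ 2^2.01 ≈ 4.

approximately 4 times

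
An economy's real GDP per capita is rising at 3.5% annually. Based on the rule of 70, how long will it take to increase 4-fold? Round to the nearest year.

Doubling time ≈ 70/3.5 = 20.00 years.
4× is 2 doublings, so 2 × 20.00 ≈ 40 years.

≈ 40 years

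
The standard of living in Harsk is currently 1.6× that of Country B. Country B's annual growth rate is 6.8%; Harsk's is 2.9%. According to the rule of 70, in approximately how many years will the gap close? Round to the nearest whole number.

The growth-rate gap is 6.8% − 2.9% = 3.9 percentage points.
So the ratio between them halves every 70/3.9 ≈ 17.95 years.
A 1.6× gap takes log₂(1.6) ≈ 0.68 halvings to close: 0.68 × 17.95 ≈ 12 years.

roughly 12 years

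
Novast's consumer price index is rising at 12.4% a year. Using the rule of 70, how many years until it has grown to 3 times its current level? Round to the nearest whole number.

At 12.4% it doubles every 70/12.4 ≈ 5.65 years.
Reaching 3× takes log₂(3) ≈ 1.58 doublings.
1.58 × 5.65 ≈ 9 years.

around 9 years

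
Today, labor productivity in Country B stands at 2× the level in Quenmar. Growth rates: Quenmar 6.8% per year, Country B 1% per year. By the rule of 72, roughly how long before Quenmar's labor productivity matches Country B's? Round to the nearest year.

12 years

What matters is the difference: 5.8 pp.
Rule of 72 on the gap: the ratio halves every 72/5.8 ≈ 12.41 years.
A 2× gap closes after 1 halving: 1 × 12.41 ≈ 12 years.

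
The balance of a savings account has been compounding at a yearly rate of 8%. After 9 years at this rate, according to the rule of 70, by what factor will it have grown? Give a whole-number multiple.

70/8 ≈ 8.75 years per doubling.
9 years fits 1 doubling: 2^1 = 2.

about 2 times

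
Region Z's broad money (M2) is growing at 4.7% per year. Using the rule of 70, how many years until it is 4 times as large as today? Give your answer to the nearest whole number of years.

One doubling takes 70/4.7 = 14.89 years.
4 = 2^2, so 2 doublings → 30 years.

around 30 years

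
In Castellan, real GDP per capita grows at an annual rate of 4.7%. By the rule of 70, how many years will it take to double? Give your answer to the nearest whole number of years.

70/4.7 ≈ 14.89, so it doubles roughly every 15 years.

about 15 years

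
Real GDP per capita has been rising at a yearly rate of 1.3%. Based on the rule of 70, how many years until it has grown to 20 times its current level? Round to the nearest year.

about 233 years

Doubling time ≈ 70/1.3 = 53.85 years.
Reaching 20× takes log₂(20) ≈ 4.32 doublings.
4.32 × 53.85 ≈ 233 years.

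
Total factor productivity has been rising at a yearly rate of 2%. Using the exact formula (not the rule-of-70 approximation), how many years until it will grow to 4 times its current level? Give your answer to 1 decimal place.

t = ln(4) / ln(1 + 0.02) = 1.3863 / 0.019803 ≈ 70.00.

70.0 years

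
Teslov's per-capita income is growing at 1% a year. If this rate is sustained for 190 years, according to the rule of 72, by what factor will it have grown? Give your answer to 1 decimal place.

Doubling time ≈ 72/1 = 72.00 years.
190 years / 72.00 ≈ 2.64 doublings → factor 2^2.64 ≈ 6.2.

around 6.2 times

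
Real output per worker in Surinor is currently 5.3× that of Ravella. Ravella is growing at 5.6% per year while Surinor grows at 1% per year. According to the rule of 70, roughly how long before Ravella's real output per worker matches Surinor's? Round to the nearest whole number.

Ravella gains on Surinor at 5.6% − 1% = 4.6 points a year.
At that relative rate the gap halves every 70/4.6 ≈ 15.22 years.
A 5.3× gap takes log₂(5.3) ≈ 2.41 halvings to close: 2.41 × 15.22 ≈ 37 years.

roughly 37 years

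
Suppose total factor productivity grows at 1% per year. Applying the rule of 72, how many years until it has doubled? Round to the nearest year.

about 72 years

Doubling time ≈ 72 / 1 = 72.00 years.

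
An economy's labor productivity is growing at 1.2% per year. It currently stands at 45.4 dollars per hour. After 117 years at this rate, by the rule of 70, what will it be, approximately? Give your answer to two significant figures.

≈ 180 dollars per hour

Doubling time ≈ 70/1.2 = 58.33 years.
117 years is 117/58.33 ≈ 2.01 doublings, a factor of 2^2.01 ≈ 4.03.
45.4 × 4.03 ≈ 180 dollars per hour.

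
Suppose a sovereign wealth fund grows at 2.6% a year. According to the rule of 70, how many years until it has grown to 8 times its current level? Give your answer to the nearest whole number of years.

around 81 years

One doubling takes 70/2.6 = 26.92 years.
Getting to 8× needs 3 doublings: 3 × 26.92 ≈ 81 years.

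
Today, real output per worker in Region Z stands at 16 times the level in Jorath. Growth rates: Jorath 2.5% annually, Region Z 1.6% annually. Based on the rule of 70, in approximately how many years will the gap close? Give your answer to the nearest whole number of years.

The growth-rate gap is 2.5% − 1.6% = 0.9 percentage points.
So the ratio between them halves every 70/0.9 ≈ 77.78 years.
A 16 times gap closes after 4 halvings: 4 × 77.78 ≈ 311 years.

approximately 311 years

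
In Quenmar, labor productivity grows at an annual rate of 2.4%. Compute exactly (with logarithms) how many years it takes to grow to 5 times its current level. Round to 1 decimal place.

67.9 years

t = ln(5) / ln(1 + 0.024) = 1.6094 / 0.023717 ≈ 67.86.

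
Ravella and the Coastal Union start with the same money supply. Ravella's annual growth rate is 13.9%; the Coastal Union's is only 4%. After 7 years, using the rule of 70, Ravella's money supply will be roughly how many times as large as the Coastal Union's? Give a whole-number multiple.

Rate gap = 13.9% − 4% = 9.9 points.
The ratio doubles every 70/9.9 ≈ 7.07 years.
7/7.07 ≈ 0.99 doublings → ratio ≈ 2^0.99 ≈ 2.

roughly 2 times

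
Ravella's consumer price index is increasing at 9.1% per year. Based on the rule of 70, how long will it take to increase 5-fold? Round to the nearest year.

Doubling time ≈ 70/9.1 = 7.69 years.
Reaching 5× takes log₂(5) ≈ 2.32 doublings.
2.32 × 7.69 ≈ 18 years.

about 18 years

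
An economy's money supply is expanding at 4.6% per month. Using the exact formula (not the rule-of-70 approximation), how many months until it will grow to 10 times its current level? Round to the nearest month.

t = ln(10) / ln(1 + 0.046) = 2.3026 / 0.044973 ≈ 51.20.
≈ 51 months.

51 months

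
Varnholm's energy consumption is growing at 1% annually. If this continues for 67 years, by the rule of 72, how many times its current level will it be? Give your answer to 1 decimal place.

approximately 1.9 times

Doubles every ≈ 72.00 years (72/1).
67 years is 0.93 doublings; 2^0.93 ≈ 1.9×.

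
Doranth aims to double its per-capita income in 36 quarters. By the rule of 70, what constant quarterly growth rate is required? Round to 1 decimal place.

roughly 1.9%

70 / 36 ≈ 1.94, so about 1.9% per quarter.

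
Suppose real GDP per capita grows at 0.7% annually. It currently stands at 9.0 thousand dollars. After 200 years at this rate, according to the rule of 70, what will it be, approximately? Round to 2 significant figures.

Doubling time ≈ 70/0.7 = 100.00 years.
200 years is 200/100.00 ≈ 2.00 doublings, a factor of 2^2.00 ≈ 4.00.
9.0 × 4.00 ≈ 36 thousand dollars.

about 36 thousand dollars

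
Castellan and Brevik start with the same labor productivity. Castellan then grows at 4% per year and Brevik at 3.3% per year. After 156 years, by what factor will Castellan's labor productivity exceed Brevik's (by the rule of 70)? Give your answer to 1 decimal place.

Only the 0.7-point difference matters.
70/0.7 ≈ 100.00 years per doubling of the ratio; 156 years gives 1.56 doublings, so ≈ 2.9×.

about 2.9 times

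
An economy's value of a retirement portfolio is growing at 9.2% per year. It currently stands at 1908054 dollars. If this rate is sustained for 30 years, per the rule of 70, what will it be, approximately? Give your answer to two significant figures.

Doubling time ≈ 70/9.2 = 7.61 years.
30 years is 30/7.61 ≈ 3.94 doublings, a factor of 2^3.94 ≈ 15.35.
1908054 × 15.35 ≈ 29000000 dollars.

29000000 dollars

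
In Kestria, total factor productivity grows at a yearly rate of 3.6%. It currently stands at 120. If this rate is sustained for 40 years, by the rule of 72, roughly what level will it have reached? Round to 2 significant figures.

Doubling time ≈ 72/3.6 = 20.00 years.
40 years is 40/20.00 ≈ 2.00 doublings, a factor of 2^2.00 ≈ 4.00.
120 × 4.00 ≈ 480.

≈ 480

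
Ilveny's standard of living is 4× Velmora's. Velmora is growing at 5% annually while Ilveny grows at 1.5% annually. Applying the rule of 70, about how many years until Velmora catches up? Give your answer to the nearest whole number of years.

roughly 40 years

Velmora gains on Ilveny at 5% − 1.5% = 3.5 points a year.
At that relative rate the gap halves every 70/3.5 ≈ 20.00 years.
A 4× gap closes after 2 halvings: 2 × 20.00 ≈ 40 years.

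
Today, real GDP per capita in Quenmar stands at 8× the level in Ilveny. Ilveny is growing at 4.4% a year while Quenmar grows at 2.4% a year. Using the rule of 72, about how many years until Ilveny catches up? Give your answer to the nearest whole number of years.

The growth-rate gap is 4.4% − 2.4% = 2 percentage points.
So the ratio between them halves every 72/2 ≈ 36.00 years.
An 8× gap closes after 3 halvings: 3 × 36.00 ≈ 108 years.

around 108 years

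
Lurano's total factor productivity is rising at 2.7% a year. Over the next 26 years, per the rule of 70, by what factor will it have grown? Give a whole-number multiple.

roughly 2 times

Doubling time ≈ 70/2.7 = 25.93 years.
26/25.93 ≈ 1 doubling, so about 2^1 = 2×.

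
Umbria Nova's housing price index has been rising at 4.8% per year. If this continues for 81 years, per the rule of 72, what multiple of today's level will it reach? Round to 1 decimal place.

Doubles every ≈ 15.00 years (72/4.8).
81 years is 5.40 doublings; 2^5.40 ≈ 42.2×.

roughly 42.2 times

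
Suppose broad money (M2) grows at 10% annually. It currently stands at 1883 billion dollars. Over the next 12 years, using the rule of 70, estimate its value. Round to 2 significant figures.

6200 billion dollars

It doubles every 70/10 ≈ 7.00 years, so 12 years is 1.71 doublings.
2^1.71 ≈ 3.27; 1883 × 3.27 ≈ 6200 billion dollars.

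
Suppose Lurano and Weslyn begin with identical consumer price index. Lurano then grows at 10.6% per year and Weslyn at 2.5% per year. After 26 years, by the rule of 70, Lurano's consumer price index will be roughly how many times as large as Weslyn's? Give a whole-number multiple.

≈ 8 times

Rate gap = 10.6% − 2.5% = 8.1 points.
The ratio doubles every 70/8.1 ≈ 8.64 years.
26/8.64 ≈ 3.01 doublings → ratio ≈ 2^3.01 ≈ 8.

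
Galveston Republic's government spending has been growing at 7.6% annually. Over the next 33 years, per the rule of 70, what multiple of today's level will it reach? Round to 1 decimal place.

12.0 times

Doubling time ≈ 70/7.6 = 9.21 years.
33 years / 9.21 ≈ 3.58 doublings → factor 2^3.58 ≈ 12.0.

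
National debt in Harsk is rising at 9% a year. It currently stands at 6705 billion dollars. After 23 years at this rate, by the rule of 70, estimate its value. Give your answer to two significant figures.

around 52000 billion dollars

Doubling time ≈ 70/9 = 7.78 years.
23 years is 23/7.78 ≈ 2.96 doublings, a factor of 2^2.96 ≈ 7.78.
6705 × 7.78 ≈ 52000 billion dollars.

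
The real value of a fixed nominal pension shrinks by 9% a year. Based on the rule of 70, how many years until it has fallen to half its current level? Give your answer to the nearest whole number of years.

The rule works in reverse for decay: 70/9 ≈ 7.78 years to halve.

≈ 8 years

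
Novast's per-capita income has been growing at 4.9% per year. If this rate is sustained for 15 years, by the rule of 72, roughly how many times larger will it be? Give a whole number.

about 2 times

At 4.9% one doubling takes ≈ 14.69 years; 15 years is 1 of them, so ×2.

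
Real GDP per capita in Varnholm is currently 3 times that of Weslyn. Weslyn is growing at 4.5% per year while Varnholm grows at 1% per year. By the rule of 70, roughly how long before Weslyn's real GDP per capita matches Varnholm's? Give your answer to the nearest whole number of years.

Weslyn gains on Varnholm at 4.5% − 1% = 3.5 points a year.
At that relative rate the gap halves every 70/3.5 ≈ 20.00 years.
A 3 times gap takes log₂(3) ≈ 1.58 halvings to close: 1.58 × 20.00 ≈ 32 years.

roughly 32 years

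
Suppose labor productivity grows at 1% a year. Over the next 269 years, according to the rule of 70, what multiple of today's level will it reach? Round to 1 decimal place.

Doubling time ≈ 70/1 = 70.00 years.
269 years / 70.00 ≈ 3.84 doublings → factor 2^3.84 ≈ 14.3.

around 14.3 times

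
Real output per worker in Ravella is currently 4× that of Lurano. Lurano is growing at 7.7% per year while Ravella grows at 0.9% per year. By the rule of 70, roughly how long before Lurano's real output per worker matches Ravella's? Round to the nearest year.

roughly 21 years

The growth-rate gap is 7.7% − 0.9% = 6.8 percentage points.
So the ratio between them halves every 70/6.8 ≈ 10.29 years.
A 4× gap closes after 2 halvings: 2 × 10.29 ≈ 21 years.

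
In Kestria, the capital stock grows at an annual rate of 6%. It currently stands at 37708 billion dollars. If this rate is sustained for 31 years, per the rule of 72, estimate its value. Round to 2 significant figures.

It doubles every 72/6 ≈ 12.00 years, so 31 years is 2.58 doublings.
2^2.58 ≈ 5.98; 37708 × 5.98 ≈ 230000 billion dollars.

≈ 230000 billion dollars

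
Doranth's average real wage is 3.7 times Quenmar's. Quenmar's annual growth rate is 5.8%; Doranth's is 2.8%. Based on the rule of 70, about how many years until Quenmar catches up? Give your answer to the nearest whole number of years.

What matters is the difference: 3 pp.
Rule of 70 on the gap: the ratio halves every 70/3 ≈ 23.33 years.
A 3.7 times gap takes log₂(3.7) ≈ 1.89 halvings to close: 1.89 × 23.33 ≈ 44 years.

≈ 44 years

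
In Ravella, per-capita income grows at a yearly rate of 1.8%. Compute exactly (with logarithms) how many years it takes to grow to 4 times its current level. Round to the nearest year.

78 years

t = ln(4) / ln(1 + 0.018) = 1.3863 / 0.017840 ≈ 77.71.
≈ 78 years.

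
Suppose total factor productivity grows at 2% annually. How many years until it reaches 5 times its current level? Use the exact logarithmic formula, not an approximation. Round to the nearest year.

t = ln(5) / ln(1 + 0.02) = 1.6094 / 0.019803 ≈ 81.27.
≈ 81 years.

81 years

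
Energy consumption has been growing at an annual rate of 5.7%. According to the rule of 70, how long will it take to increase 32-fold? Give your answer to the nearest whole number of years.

approximately 61 years

One doubling takes 70/5.7 = 12.28 years.
Getting to 32× needs 5 doublings: 5 × 12.28 ≈ 61 years.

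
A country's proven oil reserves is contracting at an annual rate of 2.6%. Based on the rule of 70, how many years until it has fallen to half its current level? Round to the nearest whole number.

roughly 27 years

Falling at 2.6%, it halves about every 70/2.6 = 26.92 years.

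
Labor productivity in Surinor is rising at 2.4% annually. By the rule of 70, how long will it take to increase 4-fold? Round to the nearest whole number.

At 2.4% it doubles every 70/2.4 ≈ 29.17 years.
Getting to 4× needs 2 doublings: 2 × 29.17 ≈ 58 years.

≈ 58 years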